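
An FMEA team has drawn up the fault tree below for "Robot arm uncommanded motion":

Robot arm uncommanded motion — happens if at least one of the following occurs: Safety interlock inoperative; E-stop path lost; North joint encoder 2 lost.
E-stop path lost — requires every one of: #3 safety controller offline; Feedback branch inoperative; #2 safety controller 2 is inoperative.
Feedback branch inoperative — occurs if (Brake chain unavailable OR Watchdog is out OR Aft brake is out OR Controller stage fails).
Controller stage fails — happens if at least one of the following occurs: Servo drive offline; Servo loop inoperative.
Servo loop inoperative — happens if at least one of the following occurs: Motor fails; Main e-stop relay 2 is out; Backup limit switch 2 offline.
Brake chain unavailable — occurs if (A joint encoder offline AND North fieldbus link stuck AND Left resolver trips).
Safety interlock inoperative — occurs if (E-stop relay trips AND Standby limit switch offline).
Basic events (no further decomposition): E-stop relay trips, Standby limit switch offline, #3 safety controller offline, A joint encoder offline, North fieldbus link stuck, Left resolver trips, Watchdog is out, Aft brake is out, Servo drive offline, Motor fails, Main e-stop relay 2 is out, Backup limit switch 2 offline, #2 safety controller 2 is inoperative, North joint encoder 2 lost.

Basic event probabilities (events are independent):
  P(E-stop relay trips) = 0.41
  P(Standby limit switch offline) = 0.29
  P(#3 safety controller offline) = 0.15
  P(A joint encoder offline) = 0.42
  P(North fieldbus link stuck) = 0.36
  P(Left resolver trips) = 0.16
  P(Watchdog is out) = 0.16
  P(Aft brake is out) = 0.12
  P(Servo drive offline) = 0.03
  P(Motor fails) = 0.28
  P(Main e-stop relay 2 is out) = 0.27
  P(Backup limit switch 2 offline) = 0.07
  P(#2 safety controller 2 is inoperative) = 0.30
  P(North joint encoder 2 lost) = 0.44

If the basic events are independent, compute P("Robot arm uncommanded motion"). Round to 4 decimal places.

P(Safety interlock inoperative) [AND] = 0.41 × 0.29 = 0.118900
P(Brake chain unavailable) [AND] = 0.42 × 0.36 × 0.16 = 0.024192
P(Servo loop inoperative) [OR] = 1 − (1−0.28) × (1−0.27) × (1−0.07) = 0.511192
P(Controller stage fails) [OR] = 1 − (1−0.03) × (1−0.511192) = 0.525856
P(Feedback branch inoperative) [OR] = 1 − (1−0.024192) × (1−0.16) × (1−0.12) × (1−0.525856) = 0.657992
P(E-stop path lost) [AND] = 0.15 × 0.657992 × 0.30 = 0.029610
P(Robot arm uncommanded motion) [OR] = 1 − (1−0.118900) × (1−0.029610) × (1−0.44) = 0.521194
Rounded to 4 decimal places: P(Robot arm uncommanded motion) ≈ 0.5212.

0.5212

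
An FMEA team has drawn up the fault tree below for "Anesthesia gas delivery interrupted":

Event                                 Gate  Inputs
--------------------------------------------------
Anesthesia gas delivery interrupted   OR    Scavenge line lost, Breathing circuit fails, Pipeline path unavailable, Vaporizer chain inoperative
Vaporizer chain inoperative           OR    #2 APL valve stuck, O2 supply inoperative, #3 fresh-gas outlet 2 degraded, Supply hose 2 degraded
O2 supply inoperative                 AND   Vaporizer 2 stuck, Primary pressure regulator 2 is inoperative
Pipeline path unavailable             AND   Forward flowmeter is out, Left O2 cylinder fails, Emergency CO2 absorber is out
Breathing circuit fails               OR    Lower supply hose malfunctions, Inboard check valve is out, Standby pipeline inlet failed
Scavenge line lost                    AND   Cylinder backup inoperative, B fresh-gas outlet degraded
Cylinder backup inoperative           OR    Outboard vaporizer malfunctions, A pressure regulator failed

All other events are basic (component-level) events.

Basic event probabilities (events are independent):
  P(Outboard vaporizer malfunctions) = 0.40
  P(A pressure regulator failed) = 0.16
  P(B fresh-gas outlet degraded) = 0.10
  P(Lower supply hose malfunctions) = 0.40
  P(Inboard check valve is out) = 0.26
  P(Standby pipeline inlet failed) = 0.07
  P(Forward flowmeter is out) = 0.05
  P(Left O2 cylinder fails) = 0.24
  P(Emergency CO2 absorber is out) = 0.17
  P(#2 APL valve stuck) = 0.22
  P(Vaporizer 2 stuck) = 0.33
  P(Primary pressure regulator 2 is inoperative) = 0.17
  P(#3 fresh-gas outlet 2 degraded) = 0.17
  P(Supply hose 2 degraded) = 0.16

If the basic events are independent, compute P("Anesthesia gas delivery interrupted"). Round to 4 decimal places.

P(Cylinder backup inoperative) [OR] = 1 − (1−0.40) × (1−0.16) = 0.496000
P(Scavenge line lost) [AND] = 0.496000 × 0.10 = 0.049600
P(Breathing circuit fails) [OR] = 1 − (1−0.40) × (1−0.26) × (1−0.07) = 0.587080
P(Pipeline path unavailable) [AND] = 0.05 × 0.24 × 0.17 = 0.002040
P(O2 supply inoperative) [AND] = 0.33 × 0.17 = 0.056100
P(Vaporizer chain inoperative) [OR] = 1 − (1−0.22) × (1−0.056100) × (1−0.17) × (1−0.16) = 0.486692
P(Anesthesia gas delivery interrupted) [OR] = 1 − (1−0.049600) × (1−0.587080) × (1−0.002040) × (1−0.486692) = 0.798969
Rounded to 4 decimal places: P(Anesthesia gas delivery interrupted) ≈ 0.7990.

0.7990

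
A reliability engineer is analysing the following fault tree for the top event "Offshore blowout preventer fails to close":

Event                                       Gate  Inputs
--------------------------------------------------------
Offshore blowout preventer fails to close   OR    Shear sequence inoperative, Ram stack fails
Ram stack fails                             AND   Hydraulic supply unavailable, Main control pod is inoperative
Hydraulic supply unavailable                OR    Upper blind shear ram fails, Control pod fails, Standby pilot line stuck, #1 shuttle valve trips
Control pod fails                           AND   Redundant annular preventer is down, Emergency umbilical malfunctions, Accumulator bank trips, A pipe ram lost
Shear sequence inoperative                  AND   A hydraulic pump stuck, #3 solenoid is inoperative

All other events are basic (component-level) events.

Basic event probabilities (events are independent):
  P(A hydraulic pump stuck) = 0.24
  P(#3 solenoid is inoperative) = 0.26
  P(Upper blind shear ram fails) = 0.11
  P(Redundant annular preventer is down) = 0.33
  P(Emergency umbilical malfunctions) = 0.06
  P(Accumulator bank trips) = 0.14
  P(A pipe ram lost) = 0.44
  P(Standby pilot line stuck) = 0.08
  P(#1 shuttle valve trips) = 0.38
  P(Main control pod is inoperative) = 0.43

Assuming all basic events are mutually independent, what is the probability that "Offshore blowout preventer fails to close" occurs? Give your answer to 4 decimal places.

P(Shear sequence inoperative) [AND] = 0.24 × 0.26 = 0.062400
P(Control pod fails) [AND] = 0.33 × 0.06 × 0.14 × 0.44 = 0.001220
P(Hydraulic supply unavailable) [OR] = 1 − (1−0.11) × (1−0.001220) × (1−0.08) × (1−0.38) = 0.492963
P(Ram stack fails) [AND] = 0.492963 × 0.43 = 0.211974
P(Offshore blowout preventer fails to close) [OR] = 1 − (1−0.062400) × (1−0.211974) = 0.261147
Rounded to 4 decimal places: P(Offshore blowout preventer fails to close) ≈ 0.2611.

0.2611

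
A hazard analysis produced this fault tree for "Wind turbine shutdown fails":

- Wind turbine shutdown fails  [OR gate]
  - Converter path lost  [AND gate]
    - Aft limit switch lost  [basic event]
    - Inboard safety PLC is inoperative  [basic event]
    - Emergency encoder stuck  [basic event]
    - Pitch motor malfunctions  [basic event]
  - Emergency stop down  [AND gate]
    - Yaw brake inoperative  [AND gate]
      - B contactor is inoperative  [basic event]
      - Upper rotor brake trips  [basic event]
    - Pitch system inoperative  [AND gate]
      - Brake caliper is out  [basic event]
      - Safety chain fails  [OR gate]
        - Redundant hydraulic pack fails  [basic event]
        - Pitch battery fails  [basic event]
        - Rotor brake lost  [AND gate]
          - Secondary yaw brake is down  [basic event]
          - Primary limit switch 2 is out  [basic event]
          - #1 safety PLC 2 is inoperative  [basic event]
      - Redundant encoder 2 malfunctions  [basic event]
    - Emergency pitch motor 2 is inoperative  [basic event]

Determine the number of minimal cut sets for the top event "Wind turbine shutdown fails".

4

Converter path lost [AND]: one cut set from each child combined → 1 × 1 × 1 × 1 = 1 cut set(s).
Yaw brake inoperative [AND]: one cut set from each child combined → 1 × 1 = 1 cut set(s).
Rotor brake lost [AND]: one cut set from each child combined → 1 × 1 × 1 = 1 cut set(s).
Safety chain fails [OR]: union of children's cut sets → 3 cut set(s).
Pitch system inoperative [AND]: one cut set from each child combined → 1 × 3 × 1 = 3 cut set(s).
Emergency stop down [AND]: one cut set from each child combined → 1 × 3 × 1 = 3 cut set(s).
Wind turbine shutdown fails [OR]: union of children's cut sets → 4 cut set(s).
Minimal cut sets: {Aft limit switch lost, Emergency encoder stuck, Inboard safety PLC is inoperative, Pitch motor malfunctions}; {B contactor is inoperative, Brake caliper is out, Emergency pitch motor 2 is inoperative, Redundant encoder 2 malfunctions, Redundant hydraulic pack fails, Upper rotor brake trips}; {B contactor is inoperative, Brake caliper is out, Emergency pitch motor 2 is inoperative, Pitch battery fails, Redundant encoder 2 malfunctions, Upper rotor brake trips}; {#1 safety PLC 2 is inoperative, B contactor is inoperative, Brake caliper is out, Emergency pitch motor 2 is inoperative, Primary limit switch 2 is out, Redundant encoder 2 malfunctions, Secondary yaw brake is down, Upper rotor brake trips}.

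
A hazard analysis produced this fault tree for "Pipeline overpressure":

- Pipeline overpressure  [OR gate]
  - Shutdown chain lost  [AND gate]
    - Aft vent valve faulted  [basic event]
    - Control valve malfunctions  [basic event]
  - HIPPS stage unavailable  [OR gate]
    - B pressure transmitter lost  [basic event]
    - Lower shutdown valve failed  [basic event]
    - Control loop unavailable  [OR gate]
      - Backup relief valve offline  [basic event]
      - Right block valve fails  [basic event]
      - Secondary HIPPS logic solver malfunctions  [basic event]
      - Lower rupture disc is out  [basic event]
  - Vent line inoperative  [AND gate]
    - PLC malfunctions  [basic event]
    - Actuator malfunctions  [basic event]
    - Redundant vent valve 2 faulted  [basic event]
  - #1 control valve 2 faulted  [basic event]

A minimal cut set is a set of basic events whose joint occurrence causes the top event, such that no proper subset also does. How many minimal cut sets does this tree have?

Shutdown chain lost [AND]: one cut set from each child combined → 1 × 1 = 1 cut set(s).
Control loop unavailable [OR]: union of children's cut sets → 4 cut set(s).
HIPPS stage unavailable [OR]: union of children's cut sets → 6 cut set(s).
Vent line inoperative [AND]: one cut set from each child combined → 1 × 1 × 1 = 1 cut set(s).
Pipeline overpressure [OR]: union of children's cut sets → 9 cut set(s).
Minimal cut sets: {Aft vent valve faulted, Control valve malfunctions}; {B pressure transmitter lost}; {Lower shutdown valve failed}; {Backup relief valve offline}; {Right block valve fails}; {Secondary HIPPS logic solver malfunctions}; {Lower rupture disc is out}; {Actuator malfunctions, PLC malfunctions, Redundant vent valve 2 faulted}; {#1 control valve 2 faulted}.

9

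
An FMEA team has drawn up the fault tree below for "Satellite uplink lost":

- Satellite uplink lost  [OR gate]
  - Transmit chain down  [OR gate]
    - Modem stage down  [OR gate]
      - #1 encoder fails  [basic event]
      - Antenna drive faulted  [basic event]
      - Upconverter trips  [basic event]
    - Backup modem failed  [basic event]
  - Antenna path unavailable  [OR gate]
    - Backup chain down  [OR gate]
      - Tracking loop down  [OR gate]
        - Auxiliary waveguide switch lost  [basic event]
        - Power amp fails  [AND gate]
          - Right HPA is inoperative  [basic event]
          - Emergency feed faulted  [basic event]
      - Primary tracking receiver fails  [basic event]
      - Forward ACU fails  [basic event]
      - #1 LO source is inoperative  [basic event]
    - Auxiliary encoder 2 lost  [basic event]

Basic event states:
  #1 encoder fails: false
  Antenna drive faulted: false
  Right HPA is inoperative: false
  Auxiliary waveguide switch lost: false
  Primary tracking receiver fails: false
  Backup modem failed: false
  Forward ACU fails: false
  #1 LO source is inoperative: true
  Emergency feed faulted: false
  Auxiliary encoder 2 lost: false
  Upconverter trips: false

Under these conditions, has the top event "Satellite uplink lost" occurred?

Yes

Modem stage down [OR]: #1 encoder fails=not, Antenna drive faulted=not, Upconverter trips=not → no input occurs → does not occur.
Transmit chain down [OR]: Modem stage down=not, Backup modem failed=not → no input occurs → does not occur.
Power amp fails [AND]: Right HPA is inoperative=not, Emergency feed faulted=not → not all inputs occur → does not occur.
Tracking loop down [OR]: Auxiliary waveguide switch lost=not, Power amp fails=not → no input occurs → does not occur.
Backup chain down [OR]: Tracking loop down=not, Primary tracking receiver fails=not, Forward ACU fails=not, #1 LO source is inoperative=occurs → at least one input occurs → occurs.
Antenna path unavailable [OR]: Backup chain down=occurs, Auxiliary encoder 2 lost=not → at least one input occurs → occurs.
Satellite uplink lost [OR]: Transmit chain down=not, Antenna path unavailable=occurs → at least one input occurs → occurs.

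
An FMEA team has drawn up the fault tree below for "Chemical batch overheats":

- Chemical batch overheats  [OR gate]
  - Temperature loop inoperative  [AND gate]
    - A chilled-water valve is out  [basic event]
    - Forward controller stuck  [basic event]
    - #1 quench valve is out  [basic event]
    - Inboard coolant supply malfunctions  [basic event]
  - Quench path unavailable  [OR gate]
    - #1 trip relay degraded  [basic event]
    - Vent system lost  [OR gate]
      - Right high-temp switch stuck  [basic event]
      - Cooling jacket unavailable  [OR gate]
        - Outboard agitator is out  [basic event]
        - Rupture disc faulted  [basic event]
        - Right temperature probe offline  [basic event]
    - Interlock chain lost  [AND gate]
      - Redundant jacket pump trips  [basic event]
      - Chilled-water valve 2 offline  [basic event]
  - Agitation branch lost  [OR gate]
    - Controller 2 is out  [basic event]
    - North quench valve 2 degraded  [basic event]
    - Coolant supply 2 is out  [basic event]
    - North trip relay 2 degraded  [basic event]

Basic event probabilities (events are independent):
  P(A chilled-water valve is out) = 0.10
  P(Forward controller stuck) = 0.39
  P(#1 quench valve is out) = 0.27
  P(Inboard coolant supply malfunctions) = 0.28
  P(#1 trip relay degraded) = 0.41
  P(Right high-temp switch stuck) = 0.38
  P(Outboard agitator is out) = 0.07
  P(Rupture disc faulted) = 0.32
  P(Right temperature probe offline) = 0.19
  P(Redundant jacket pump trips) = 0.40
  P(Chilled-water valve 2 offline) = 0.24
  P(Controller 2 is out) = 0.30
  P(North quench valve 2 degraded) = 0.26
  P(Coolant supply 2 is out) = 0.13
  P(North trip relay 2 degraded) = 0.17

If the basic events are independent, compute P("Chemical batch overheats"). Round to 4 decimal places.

0.9368

P(Temperature loop inoperative) [AND] = 0.10 × 0.39 × 0.27 × 0.28 = 0.002948
P(Cooling jacket unavailable) [OR] = 1 − (1−0.07) × (1−0.32) × (1−0.19) = 0.487756
P(Vent system lost) [OR] = 1 − (1−0.38) × (1−0.487756) = 0.682409
P(Interlock chain lost) [AND] = 0.40 × 0.24 = 0.096000
P(Quench path unavailable) [OR] = 1 − (1−0.41) × (1−0.682409) × (1−0.096000) = 0.830610
P(Agitation branch lost) [OR] = 1 − (1−0.30) × (1−0.26) × (1−0.13) × (1−0.17) = 0.625952
P(Chemical batch overheats) [OR] = 1 − (1−0.002948) × (1−0.830610) × (1−0.625952) = 0.936827
Rounded to 4 decimal places: P(Chemical batch overheats) ≈ 0.9368.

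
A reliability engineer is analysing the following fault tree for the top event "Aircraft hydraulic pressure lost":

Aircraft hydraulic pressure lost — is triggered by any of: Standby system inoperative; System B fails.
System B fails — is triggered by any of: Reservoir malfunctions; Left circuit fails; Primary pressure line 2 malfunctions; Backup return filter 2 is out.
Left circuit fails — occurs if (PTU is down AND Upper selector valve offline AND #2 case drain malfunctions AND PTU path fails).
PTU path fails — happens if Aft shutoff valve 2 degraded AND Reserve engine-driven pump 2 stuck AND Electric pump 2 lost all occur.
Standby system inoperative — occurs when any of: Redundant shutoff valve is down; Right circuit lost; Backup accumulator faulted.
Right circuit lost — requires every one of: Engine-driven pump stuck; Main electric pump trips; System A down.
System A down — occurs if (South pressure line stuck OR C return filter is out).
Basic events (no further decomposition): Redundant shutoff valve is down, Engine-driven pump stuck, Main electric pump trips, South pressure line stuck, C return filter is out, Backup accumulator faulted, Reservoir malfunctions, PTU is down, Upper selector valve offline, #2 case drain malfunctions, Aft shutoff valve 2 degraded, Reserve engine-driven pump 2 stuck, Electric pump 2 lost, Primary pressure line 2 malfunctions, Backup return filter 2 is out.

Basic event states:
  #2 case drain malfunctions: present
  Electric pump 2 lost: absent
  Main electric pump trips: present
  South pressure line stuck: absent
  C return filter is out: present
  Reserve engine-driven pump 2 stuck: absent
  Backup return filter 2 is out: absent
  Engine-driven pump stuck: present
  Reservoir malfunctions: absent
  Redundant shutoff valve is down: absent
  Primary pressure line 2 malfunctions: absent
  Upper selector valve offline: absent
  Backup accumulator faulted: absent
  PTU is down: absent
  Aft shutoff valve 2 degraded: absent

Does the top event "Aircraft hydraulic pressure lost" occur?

System A down [OR]: South pressure line stuck=not, C return filter is out=occurs → at least one input occurs → occurs.
Right circuit lost [AND]: Engine-driven pump stuck=occurs, Main electric pump trips=occurs, System A down=occurs → all inputs occur → occurs.
Standby system inoperative [OR]: Redundant shutoff valve is down=not, Right circuit lost=occurs, Backup accumulator faulted=not → at least one input occurs → occurs.
PTU path fails [AND]: Aft shutoff valve 2 degraded=not, Reserve engine-driven pump 2 stuck=not, Electric pump 2 lost=not → not all inputs occur → does not occur.
Left circuit fails [AND]: PTU is down=not, Upper selector valve offline=not, #2 case drain malfunctions=occurs, PTU path fails=not → not all inputs occur → does not occur.
System B fails [OR]: Reservoir malfunctions=not, Left circuit fails=not, Primary pressure line 2 malfunctions=not, Backup return filter 2 is out=not → no input occurs → does not occur.
Aircraft hydraulic pressure lost [OR]: Standby system inoperative=occurs, System B fails=not → at least one input occurs → occurs.

Yes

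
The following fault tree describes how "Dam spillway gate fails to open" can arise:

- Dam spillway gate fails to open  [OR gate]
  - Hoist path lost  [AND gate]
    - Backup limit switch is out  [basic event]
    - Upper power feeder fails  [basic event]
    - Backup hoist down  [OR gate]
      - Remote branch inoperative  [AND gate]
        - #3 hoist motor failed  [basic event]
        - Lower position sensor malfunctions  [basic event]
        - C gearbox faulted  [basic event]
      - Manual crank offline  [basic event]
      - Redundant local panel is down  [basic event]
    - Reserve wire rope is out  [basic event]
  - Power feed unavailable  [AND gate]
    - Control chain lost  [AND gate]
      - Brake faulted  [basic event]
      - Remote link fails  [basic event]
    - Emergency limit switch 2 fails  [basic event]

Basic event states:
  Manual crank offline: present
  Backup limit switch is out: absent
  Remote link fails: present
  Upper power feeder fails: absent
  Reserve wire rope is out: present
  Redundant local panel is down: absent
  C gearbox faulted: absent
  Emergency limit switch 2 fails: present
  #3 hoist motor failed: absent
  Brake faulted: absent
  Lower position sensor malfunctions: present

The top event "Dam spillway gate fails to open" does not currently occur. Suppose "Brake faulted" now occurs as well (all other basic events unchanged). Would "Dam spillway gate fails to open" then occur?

Counterfactual: set "Brake faulted" to occurred.
Remote branch inoperative [AND]: #3 hoist motor failed=not, Lower position sensor malfunctions=occurs, C gearbox faulted=not → not all inputs occur → does not occur.
Backup hoist down [OR]: Remote branch inoperative=not, Manual crank offline=occurs, Redundant local panel is down=not → at least one input occurs → occurs.
Hoist path lost [AND]: Backup limit switch is out=not, Upper power feeder fails=not, Backup hoist down=occurs, Reserve wire rope is out=occurs → not all inputs occur → does not occur.
Control chain lost [AND]: Brake faulted=occurs, Remote link fails=occurs → all inputs occur → occurs.
Power feed unavailable [AND]: Control chain lost=occurs, Emergency limit switch 2 fails=occurs → all inputs occur → occurs.
Dam spillway gate fails to open [OR]: Hoist path lost=not, Power feed unavailable=occurs → at least one input occurs → occurs.

Yes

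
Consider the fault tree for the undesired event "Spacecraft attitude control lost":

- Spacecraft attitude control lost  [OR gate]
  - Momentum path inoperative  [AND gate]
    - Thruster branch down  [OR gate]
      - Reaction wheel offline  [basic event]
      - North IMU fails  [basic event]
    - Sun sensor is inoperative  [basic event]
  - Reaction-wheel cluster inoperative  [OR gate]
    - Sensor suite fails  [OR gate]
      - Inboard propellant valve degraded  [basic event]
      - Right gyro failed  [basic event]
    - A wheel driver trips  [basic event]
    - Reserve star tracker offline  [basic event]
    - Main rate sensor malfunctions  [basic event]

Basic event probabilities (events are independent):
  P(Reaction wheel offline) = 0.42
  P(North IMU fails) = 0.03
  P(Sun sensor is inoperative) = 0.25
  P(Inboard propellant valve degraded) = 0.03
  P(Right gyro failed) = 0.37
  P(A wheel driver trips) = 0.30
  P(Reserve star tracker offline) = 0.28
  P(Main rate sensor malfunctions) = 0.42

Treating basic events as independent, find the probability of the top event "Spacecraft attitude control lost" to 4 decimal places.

0.8409

P(Thruster branch down) [OR] = 1 − (1−0.42) × (1−0.03) = 0.437400
P(Momentum path inoperative) [AND] = 0.437400 × 0.25 = 0.109350
P(Sensor suite fails) [OR] = 1 − (1−0.03) × (1−0.37) = 0.388900
P(Reaction-wheel cluster inoperative) [OR] = 1 − (1−0.388900) × (1−0.30) × (1−0.28) × (1−0.42) = 0.821363
P(Spacecraft attitude control lost) [OR] = 1 − (1−0.109350) × (1−0.821363) = 0.840897
Rounded to 4 decimal places: P(Spacecraft attitude control lost) ≈ 0.8409.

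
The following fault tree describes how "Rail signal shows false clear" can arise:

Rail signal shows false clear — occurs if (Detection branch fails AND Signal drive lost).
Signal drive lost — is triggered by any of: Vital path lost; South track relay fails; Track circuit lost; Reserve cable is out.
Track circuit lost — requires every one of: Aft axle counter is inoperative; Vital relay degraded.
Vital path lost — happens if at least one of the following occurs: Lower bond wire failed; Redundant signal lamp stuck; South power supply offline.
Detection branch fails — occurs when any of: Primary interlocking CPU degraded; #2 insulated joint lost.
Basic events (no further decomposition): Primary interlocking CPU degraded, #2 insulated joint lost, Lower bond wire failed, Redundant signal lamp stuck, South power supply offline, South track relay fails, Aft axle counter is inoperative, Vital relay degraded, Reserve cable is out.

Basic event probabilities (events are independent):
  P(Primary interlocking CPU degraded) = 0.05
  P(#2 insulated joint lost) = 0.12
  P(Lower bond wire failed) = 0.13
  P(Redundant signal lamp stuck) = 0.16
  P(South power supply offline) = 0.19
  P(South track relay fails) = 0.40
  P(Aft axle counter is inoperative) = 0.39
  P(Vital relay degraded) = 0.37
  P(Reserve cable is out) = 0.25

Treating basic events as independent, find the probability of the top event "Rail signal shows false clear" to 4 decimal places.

0.1266

P(Detection branch fails) [OR] = 1 − (1−0.05) × (1−0.12) = 0.164000
P(Vital path lost) [OR] = 1 − (1−0.13) × (1−0.16) × (1−0.19) = 0.408052
P(Track circuit lost) [AND] = 0.39 × 0.37 = 0.144300
P(Signal drive lost) [OR] = 1 − (1−0.408052) × (1−0.40) × (1−0.144300) × (1−0.25) = 0.772062
P(Rail signal shows false clear) [AND] = 0.164000 × 0.772062 = 0.126618
Rounded to 4 decimal places: P(Rail signal shows false clear) ≈ 0.1266.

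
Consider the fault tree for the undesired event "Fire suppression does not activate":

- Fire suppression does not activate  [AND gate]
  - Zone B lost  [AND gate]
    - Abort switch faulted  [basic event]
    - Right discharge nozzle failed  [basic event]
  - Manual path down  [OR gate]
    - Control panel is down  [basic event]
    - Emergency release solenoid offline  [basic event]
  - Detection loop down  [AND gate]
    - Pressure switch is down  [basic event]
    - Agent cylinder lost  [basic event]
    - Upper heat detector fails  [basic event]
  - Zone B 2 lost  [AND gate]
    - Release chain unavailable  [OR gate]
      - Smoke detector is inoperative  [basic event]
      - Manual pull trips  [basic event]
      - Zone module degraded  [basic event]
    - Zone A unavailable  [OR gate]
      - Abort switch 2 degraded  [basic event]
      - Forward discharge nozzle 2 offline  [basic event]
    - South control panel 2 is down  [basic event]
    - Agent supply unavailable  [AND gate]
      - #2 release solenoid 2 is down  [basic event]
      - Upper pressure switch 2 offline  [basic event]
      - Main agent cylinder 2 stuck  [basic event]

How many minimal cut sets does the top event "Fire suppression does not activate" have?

Zone B lost [AND]: one cut set from each child combined → 1 × 1 = 1 cut set(s).
Manual path down [OR]: union of children's cut sets → 2 cut set(s).
Detection loop down [AND]: one cut set from each child combined → 1 × 1 × 1 = 1 cut set(s).
Release chain unavailable [OR]: union of children's cut sets → 3 cut set(s).
Zone A unavailable [OR]: union of children's cut sets → 2 cut set(s).
Agent supply unavailable [AND]: one cut set from each child combined → 1 × 1 × 1 = 1 cut set(s).
Zone B 2 lost [AND]: one cut set from each child combined → 3 × 2 × 1 × 1 = 6 cut set(s).
Fire suppression does not activate [AND]: one cut set from each child combined → 1 × 2 × 1 × 6 = 12 cut set(s).

12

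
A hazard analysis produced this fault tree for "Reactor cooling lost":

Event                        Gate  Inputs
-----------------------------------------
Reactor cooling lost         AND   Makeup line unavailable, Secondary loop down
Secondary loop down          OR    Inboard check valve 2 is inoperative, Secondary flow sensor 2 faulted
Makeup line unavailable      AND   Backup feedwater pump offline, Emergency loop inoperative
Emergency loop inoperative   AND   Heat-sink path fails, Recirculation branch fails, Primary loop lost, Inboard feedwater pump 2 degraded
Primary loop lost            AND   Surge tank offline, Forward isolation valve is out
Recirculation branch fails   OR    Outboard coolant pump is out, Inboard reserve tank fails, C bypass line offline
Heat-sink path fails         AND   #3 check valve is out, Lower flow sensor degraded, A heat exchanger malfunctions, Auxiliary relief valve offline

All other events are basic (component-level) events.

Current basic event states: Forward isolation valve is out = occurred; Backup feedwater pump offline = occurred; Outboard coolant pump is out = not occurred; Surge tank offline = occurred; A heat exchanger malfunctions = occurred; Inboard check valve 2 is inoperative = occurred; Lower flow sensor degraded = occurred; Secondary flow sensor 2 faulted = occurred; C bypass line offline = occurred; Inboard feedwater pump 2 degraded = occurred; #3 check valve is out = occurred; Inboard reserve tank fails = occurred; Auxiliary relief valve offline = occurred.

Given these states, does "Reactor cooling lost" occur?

Yes

Heat-sink path fails [AND]: #3 check valve is out=occurs, Lower flow sensor degraded=occurs, A heat exchanger malfunctions=occurs, Auxiliary relief valve offline=occurs → all inputs occur → occurs.
Recirculation branch fails [OR]: Outboard coolant pump is out=not, Inboard reserve tank fails=occurs, C bypass line offline=occurs → at least one input occurs → occurs.
Primary loop lost [AND]: Surge tank offline=occurs, Forward isolation valve is out=occurs → all inputs occur → occurs.
Emergency loop inoperative [AND]: Heat-sink path fails=occurs, Recirculation branch fails=occurs, Primary loop lost=occurs, Inboard feedwater pump 2 degraded=occurs → all inputs occur → occurs.
Makeup line unavailable [AND]: Backup feedwater pump offline=occurs, Emergency loop inoperative=occurs → all inputs occur → occurs.
Secondary loop down [OR]: Inboard check valve 2 is inoperative=occurs, Secondary flow sensor 2 faulted=occurs → at least one input occurs → occurs.
Reactor cooling lost [AND]: Makeup line unavailable=occurs, Secondary loop down=occurs → all inputs occur → occurs.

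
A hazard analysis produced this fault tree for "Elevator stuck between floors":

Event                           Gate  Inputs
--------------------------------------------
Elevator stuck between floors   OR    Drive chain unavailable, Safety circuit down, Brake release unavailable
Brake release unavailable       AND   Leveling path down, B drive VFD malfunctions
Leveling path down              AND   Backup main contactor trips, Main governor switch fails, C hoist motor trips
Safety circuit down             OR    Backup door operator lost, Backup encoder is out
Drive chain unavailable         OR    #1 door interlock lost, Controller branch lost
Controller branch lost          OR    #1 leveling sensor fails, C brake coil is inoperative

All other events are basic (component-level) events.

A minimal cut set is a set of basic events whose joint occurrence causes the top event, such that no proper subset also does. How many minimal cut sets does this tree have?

6

Controller branch lost [OR]: union of children's cut sets → 2 cut set(s).
Drive chain unavailable [OR]: union of children's cut sets → 3 cut set(s).
Safety circuit down [OR]: union of children's cut sets → 2 cut set(s).
Leveling path down [AND]: one cut set from each child combined → 1 × 1 × 1 = 1 cut set(s).
Brake release unavailable [AND]: one cut set from each child combined → 1 × 1 = 1 cut set(s).
Elevator stuck between floors [OR]: union of children's cut sets → 6 cut set(s).
Minimal cut sets: {#1 door interlock lost}; {#1 leveling sensor fails}; {C brake coil is inoperative}; {Backup door operator lost}; {Backup encoder is out}; {B drive VFD malfunctions, Backup main contactor trips, C hoist motor trips, Main governor switch fails}.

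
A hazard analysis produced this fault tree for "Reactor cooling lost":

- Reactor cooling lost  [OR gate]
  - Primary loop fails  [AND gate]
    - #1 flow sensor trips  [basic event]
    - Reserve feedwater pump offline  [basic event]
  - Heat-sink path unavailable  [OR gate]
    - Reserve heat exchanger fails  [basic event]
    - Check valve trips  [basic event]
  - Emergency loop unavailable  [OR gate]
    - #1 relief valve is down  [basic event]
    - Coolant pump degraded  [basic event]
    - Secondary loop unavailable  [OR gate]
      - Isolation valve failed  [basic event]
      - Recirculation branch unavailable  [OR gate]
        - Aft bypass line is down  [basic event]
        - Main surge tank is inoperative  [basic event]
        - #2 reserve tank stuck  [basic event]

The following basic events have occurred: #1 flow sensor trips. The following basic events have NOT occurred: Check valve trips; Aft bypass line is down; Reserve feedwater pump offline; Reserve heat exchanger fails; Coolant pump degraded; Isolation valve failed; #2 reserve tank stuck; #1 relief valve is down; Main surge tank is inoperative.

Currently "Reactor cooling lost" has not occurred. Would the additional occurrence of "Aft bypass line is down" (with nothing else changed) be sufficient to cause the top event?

Counterfactual: set "Aft bypass line is down" to occurred.
Primary loop fails [AND]: #1 flow sensor trips=occurs, Reserve feedwater pump offline=not → not all inputs occur → does not occur.
Heat-sink path unavailable [OR]: Reserve heat exchanger fails=not, Check valve trips=not → no input occurs → does not occur.
Recirculation branch unavailable [OR]: Aft bypass line is down=occurs, Main surge tank is inoperative=not, #2 reserve tank stuck=not → at least one input occurs → occurs.
Secondary loop unavailable [OR]: Isolation valve failed=not, Recirculation branch unavailable=occurs → at least one input occurs → occurs.
Emergency loop unavailable [OR]: #1 relief valve is down=not, Coolant pump degraded=not, Secondary loop unavailable=occurs → at least one input occurs → occurs.
Reactor cooling lost [OR]: Primary loop fails=not, Heat-sink path unavailable=not, Emergency loop unavailable=occurs → at least one input occurs → occurs.

Yes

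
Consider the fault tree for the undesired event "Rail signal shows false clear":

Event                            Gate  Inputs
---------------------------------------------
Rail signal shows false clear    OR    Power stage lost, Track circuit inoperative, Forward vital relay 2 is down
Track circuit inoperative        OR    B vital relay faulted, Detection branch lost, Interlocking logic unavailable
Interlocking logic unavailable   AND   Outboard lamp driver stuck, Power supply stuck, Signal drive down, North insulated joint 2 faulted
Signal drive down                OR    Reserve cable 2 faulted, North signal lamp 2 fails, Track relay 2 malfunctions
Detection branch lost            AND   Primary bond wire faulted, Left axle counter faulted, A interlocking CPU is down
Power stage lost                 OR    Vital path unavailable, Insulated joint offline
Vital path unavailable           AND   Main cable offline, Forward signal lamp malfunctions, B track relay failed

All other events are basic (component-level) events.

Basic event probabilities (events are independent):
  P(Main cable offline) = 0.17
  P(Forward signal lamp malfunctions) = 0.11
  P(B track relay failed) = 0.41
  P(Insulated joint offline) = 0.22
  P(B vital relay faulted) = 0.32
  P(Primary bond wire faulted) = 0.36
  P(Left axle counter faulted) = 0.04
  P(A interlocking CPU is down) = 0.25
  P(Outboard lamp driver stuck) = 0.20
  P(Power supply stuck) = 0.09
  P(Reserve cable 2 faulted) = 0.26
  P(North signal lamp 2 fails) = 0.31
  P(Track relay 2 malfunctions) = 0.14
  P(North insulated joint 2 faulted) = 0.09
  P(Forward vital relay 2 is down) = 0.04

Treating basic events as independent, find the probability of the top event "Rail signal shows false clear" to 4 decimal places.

P(Vital path unavailable) [AND] = 0.17 × 0.11 × 0.41 = 0.007667
P(Power stage lost) [OR] = 1 − (1−0.007667) × (1−0.22) = 0.225980
P(Detection branch lost) [AND] = 0.36 × 0.04 × 0.25 = 0.003600
P(Signal drive down) [OR] = 1 − (1−0.26) × (1−0.31) × (1−0.14) = 0.560884
P(Interlocking logic unavailable) [AND] = 0.20 × 0.09 × 0.560884 × 0.09 = 0.000909
P(Track circuit inoperative) [OR] = 1 − (1−0.32) × (1−0.003600) × (1−0.000909) = 0.323064
P(Rail signal shows false clear) [OR] = 1 − (1−0.225980) × (1−0.323064) × (1−0.04) = 0.496996
Rounded to 4 decimal places: P(Rail signal shows false clear) ≈ 0.4970.

0.4970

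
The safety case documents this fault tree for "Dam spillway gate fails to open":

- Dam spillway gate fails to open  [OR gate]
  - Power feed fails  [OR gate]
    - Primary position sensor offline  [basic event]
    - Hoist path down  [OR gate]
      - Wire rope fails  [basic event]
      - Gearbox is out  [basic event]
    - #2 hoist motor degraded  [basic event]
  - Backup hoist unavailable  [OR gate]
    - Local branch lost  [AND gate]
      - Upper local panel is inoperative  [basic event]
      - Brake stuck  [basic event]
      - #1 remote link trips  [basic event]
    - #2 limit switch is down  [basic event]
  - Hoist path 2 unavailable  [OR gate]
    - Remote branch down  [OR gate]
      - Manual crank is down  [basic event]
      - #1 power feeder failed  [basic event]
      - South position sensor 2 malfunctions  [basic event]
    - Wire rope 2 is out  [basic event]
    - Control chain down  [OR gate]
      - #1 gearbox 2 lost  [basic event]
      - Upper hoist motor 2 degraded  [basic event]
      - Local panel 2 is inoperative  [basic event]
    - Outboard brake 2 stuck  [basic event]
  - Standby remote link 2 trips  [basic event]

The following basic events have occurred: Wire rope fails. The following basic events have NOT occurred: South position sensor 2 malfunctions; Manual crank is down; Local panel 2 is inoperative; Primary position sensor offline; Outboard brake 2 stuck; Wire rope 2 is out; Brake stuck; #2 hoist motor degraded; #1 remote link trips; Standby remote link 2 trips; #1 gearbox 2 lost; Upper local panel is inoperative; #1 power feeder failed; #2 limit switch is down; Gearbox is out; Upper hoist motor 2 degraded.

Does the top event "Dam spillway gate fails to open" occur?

Hoist path down [OR]: Wire rope fails=occurs, Gearbox is out=not → at least one input occurs → occurs.
Power feed fails [OR]: Primary position sensor offline=not, Hoist path down=occurs, #2 hoist motor degraded=not → at least one input occurs → occurs.
Local branch lost [AND]: Upper local panel is inoperative=not, Brake stuck=not, #1 remote link trips=not → not all inputs occur → does not occur.
Backup hoist unavailable [OR]: Local branch lost=not, #2 limit switch is down=not → no input occurs → does not occur.
Remote branch down [OR]: Manual crank is down=not, #1 power feeder failed=not, South position sensor 2 malfunctions=not → no input occurs → does not occur.
Control chain down [OR]: #1 gearbox 2 lost=not, Upper hoist motor 2 degraded=not, Local panel 2 is inoperative=not → no input occurs → does not occur.
Hoist path 2 unavailable [OR]: Remote branch down=not, Wire rope 2 is out=not, Control chain down=not, Outboard brake 2 stuck=not → no input occurs → does not occur.
Dam spillway gate fails to open [OR]: Power feed fails=occurs, Backup hoist unavailable=not, Hoist path 2 unavailable=not, Standby remote link 2 trips=not → at least one input occurs → occurs.

Yes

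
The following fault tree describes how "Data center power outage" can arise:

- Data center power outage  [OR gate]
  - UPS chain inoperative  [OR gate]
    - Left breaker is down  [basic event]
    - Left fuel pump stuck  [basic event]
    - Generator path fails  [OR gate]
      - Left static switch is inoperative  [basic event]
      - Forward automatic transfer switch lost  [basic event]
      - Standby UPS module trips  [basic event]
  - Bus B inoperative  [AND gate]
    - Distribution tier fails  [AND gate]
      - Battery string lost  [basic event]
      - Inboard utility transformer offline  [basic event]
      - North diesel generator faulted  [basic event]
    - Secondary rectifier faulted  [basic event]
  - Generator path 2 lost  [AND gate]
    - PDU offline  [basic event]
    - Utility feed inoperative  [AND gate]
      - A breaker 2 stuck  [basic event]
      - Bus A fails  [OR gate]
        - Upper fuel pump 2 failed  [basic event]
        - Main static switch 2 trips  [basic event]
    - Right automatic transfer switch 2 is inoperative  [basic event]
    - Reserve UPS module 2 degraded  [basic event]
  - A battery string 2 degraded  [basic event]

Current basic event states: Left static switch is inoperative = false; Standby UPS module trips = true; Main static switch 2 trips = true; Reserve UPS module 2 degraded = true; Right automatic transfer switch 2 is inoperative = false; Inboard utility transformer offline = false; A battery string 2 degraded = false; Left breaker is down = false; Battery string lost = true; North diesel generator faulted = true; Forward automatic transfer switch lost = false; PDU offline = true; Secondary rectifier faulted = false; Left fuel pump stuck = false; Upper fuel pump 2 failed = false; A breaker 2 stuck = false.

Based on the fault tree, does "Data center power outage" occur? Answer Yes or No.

Generator path fails [OR]: Left static switch is inoperative=not, Forward automatic transfer switch lost=not, Standby UPS module trips=occurs → at least one input occurs → occurs.
UPS chain inoperative [OR]: Left breaker is down=not, Left fuel pump stuck=not, Generator path fails=occurs → at least one input occurs → occurs.
Distribution tier fails [AND]: Battery string lost=occurs, Inboard utility transformer offline=not, North diesel generator faulted=occurs → not all inputs occur → does not occur.
Bus B inoperative [AND]: Distribution tier fails=not, Secondary rectifier faulted=not → not all inputs occur → does not occur.
Bus A fails [OR]: Upper fuel pump 2 failed=not, Main static switch 2 trips=occurs → at least one input occurs → occurs.
Utility feed inoperative [AND]: A breaker 2 stuck=not, Bus A fails=occurs → not all inputs occur → does not occur.
Generator path 2 lost [AND]: PDU offline=occurs, Utility feed inoperative=not, Right automatic transfer switch 2 is inoperative=not, Reserve UPS module 2 degraded=occurs → not all inputs occur → does not occur.
Data center power outage [OR]: UPS chain inoperative=occurs, Bus B inoperative=not, Generator path 2 lost=not, A battery string 2 degraded=not → at least one input occurs → occurs.

Yes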